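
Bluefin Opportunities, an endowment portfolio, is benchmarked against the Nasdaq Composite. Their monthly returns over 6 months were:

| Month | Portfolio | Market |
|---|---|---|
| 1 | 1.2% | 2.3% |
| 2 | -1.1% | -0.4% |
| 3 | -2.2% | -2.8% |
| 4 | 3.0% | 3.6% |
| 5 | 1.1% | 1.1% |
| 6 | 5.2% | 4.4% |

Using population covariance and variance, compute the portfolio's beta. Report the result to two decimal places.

0.97

r̄p = 1.2000%,  r̄m = 1.3667%
Cov = Σ(rp − r̄p)(rm − r̄m) / 6 = 5.7350
Var(rm) = Σ(rm − r̄m)² / 6 = 5.9356
β = Cov / Var = 5.7350 / 5.9356 = 0.9662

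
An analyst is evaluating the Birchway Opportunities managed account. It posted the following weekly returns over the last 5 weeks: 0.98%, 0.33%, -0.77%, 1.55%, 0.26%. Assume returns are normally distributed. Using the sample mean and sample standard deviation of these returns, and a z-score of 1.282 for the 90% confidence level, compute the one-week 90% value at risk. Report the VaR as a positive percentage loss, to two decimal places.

μ = (0.98 + 0.33 − 0.77 + 1.55 + 0.26) / 5 = 2.350 / 5 = 0.4700%
Σ(r − μ)² = (0.98 − 0.4700)² + (0.33 − 0.4700)² + (-0.77 − 0.4700)² + … = 3.0278
sample σ = √(3.0278 / 4) = √0.7570 = 0.8701%
VaR = −(μ − z·σ) = −(0.4700 − 1.282 × 0.8701) = −(-0.6455) = 0.6455%

0.65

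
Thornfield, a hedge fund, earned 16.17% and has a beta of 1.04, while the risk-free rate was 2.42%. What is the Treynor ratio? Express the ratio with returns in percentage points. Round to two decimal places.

13.22

Treynor = (Rp − Rf) / β = (16.17% − 2.42%) / 1.04 = 13.75 / 1.04 = 13.2212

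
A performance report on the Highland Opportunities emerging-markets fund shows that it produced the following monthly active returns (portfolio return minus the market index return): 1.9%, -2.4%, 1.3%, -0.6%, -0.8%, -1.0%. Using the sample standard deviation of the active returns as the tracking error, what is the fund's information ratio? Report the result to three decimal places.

-0.168

Mean return r̄ = -1.60 / 6 = -0.2667%
Σ(r − r̄)² = 12.6333; sample σ = √(12.6333/5) = 1.5895%
IR = r̄ / tracking error = -0.2667 / 1.5895 = -0.1678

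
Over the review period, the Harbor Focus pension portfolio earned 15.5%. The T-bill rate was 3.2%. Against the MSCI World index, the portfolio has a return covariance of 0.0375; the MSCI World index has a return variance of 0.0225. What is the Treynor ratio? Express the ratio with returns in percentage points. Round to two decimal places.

β = Cov / Var = 0.0375 / 0.0225 = 1.6667
Treynor = (Rp − Rf) / β = (15.5% − 3.2%) / 1.6667 = 12.30 / 1.6667 = 7.3799

7.38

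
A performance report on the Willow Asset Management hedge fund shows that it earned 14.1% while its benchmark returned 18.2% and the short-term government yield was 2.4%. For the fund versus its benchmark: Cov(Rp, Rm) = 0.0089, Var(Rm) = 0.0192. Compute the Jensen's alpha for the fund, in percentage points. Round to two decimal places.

β = Cov / Var = 0.0089 / 0.0192 = 0.4635
E[R] = Rf + β(Rm − Rf) = 2.4% + 0.4635 × (18.2% − 2.4%) = 9.7233%
α = Rp − E[R] = 14.1% − 9.7233% = 4.3767

4.38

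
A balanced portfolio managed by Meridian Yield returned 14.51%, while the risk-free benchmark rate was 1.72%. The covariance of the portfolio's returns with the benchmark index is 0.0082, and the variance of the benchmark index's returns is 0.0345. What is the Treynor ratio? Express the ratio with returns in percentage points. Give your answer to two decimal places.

53.81

β = Cov / Var = 0.0082 / 0.0345 = 0.2377
Treynor = (Rp − Rf) / β = (14.51% − 1.72%) / 0.2377 = 12.79 / 0.2377 = 53.8073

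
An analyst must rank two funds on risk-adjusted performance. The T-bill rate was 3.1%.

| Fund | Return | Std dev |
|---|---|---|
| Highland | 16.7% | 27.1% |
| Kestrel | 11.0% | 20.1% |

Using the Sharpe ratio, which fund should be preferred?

Highland

Highland: Sharpe ratio = (16.7% − 3.1%) / 27.1% = 0.502
Kestrel: Sharpe ratio = (11.0% − 3.1%) / 20.1% = 0.393
Highest: Highland (0.502).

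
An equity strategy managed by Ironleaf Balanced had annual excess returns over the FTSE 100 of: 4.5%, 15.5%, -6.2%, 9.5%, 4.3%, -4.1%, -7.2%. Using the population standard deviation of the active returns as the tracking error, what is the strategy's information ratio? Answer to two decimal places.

0.29

r̄ = (4.5 + 15.5 − 6.2 + 9.5 + 4.3 − 4.1 − 7.2) / 7 = 2.3286%
Population std dev = √[438.3743 / 7] = 7.9136%
IR = r̄ / tracking error = 2.3286 / 7.9136 = 0.2943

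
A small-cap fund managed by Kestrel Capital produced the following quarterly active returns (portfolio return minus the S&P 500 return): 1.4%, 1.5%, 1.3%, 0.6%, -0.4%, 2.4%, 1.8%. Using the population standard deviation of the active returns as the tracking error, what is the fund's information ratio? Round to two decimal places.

1.48

r̄ = (1.4 + 1.5 + 1.3 + 0.6 − 0.4 + 2.4 + 1.8) / 7 = 1.2286%
Σ(r − r̄)² = (1.4 − 1.2286)² + (1.5 − 1.2286)² + … = 4.8543
population σ = √(4.8543 / 7) = √0.6935 = 0.8328%
IR = r̄ / tracking error = 1.2286 / 0.8328 = 1.4753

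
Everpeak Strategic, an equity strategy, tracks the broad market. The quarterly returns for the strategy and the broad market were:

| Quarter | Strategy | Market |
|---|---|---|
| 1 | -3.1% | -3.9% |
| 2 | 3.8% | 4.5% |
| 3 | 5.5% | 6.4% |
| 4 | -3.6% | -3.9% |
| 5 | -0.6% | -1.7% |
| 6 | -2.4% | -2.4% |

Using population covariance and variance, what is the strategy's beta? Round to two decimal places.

r̄p = -0.0667%,  r̄m = -0.1667%
Cov = Σ(rp − r̄p)(rm − r̄m) / 6 = 14.1906
Var(rm) = Σ(rm − r̄m)² / 6 = 16.6856
β = Cov / Var = 14.1906 / 16.6856 = 0.8505

0.85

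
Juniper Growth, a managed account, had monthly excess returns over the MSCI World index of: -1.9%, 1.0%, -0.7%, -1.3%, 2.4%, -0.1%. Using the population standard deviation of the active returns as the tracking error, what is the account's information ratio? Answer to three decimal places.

μ = (-1.9 + 1 − 0.7 − 1.3 + 2.4 − 0.1) / 6 = -0.1000%
Σ(r − μ)² = (-1.9 − (-0.1000))² + (1 − (-0.1000))² + (-0.7 − (-0.1000))² + … = 12.5000
population σ = √(12.5000 / 6) = √2.0833 = 1.4434%
IR = μ / tracking error = -0.1000 / 1.4434 = -0.0693

-0.069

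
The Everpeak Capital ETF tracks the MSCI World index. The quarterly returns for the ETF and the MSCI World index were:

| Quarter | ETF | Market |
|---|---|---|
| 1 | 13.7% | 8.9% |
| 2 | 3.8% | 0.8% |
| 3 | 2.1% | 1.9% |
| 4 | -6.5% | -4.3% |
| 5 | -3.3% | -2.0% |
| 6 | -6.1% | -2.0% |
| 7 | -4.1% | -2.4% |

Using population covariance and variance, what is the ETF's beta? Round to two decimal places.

r̄p = -0.0571%,  r̄m = 0.1286%
Cov = Σ(rp − r̄p)(rm − r̄m) / 7 = 26.5145
Var(rm) = Σ(rm − r̄m)² / 7 = 16.5135
β = Cov / Var = 26.5145 / 16.5135 = 1.6056

1.61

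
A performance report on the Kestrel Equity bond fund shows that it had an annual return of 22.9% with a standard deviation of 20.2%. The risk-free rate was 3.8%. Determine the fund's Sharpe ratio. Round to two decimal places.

Sharpe = (Rp − Rf) / σp = (22.9% − 3.8%) / 20.2% = 19.10% / 20.2% = 0.9455

0.95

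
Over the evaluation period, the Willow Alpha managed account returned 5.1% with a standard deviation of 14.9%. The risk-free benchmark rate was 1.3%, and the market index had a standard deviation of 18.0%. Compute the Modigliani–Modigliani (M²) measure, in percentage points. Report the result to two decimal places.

Sharpe = (Rp − Rf) / σp = (5.1% − 1.3%) / 14.9% = 0.2550
M² = Rf + Sharpe × σm = 1.3% + 0.2550 × 18.0% = 5.8900%

5.89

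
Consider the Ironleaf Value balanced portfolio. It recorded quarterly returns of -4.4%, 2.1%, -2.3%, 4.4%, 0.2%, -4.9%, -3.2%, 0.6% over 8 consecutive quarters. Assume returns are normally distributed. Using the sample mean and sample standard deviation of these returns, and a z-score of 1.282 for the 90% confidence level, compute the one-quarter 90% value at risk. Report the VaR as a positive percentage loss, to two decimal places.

r̄ = (-4.4 + 2.1 − 2.3 + 4.4 + 0.2 − 4.9 − 3.2 + 0.6) / 8 = -0.9375%
Σ(r − r̄)² = (-4.4 − (-0.9375))² + (2.1 − (-0.9375))² + … = 76.0388
σ = √[76.0388 / 7] = 3.2959%
VaR = −(r̄ − z·σ) = −(-0.9375 − 1.282 × 3.2959) = −(-5.1628) = 5.1628%

5.16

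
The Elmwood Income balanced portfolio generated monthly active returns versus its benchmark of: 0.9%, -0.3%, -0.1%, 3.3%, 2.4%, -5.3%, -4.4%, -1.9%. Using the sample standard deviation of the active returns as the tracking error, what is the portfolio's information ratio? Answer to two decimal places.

Mean return r̄ = -5.40 / 8 = -0.6750%
Sample std dev = √[64.9750 / 7] = 3.0467%
IR = r̄ / tracking error = -0.6750 / 3.0467 = -0.2216

-0.22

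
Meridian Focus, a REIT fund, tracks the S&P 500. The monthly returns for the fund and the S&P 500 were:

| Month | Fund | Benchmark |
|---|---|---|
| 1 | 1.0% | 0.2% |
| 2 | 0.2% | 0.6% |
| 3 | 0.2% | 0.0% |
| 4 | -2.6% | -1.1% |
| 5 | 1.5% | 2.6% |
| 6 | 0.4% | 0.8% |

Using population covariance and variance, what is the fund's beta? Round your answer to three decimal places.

r̄p = 0.1167%,  r̄m = 0.5167%
Cov = Σ(rp − r̄p)(rm − r̄m) / 6 = 1.1731
Var(rm) = Σ(rm − r̄m)² / 6 = 1.2347
β = Cov / Var = 1.1731 / 1.2347 = 0.9501

0.950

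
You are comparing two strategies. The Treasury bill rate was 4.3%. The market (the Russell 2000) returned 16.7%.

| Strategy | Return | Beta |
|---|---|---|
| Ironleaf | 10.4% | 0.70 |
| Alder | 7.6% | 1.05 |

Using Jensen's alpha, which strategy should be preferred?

Ironleaf

Ironleaf: α = 10.4% − [4.3% + 0.70 × (16.7% − 4.3%)] = -2.580
Alder: α = 7.6% − [4.3% + 1.05 × (16.7% − 4.3%)] = -9.720
Highest: Ironleaf (-2.580).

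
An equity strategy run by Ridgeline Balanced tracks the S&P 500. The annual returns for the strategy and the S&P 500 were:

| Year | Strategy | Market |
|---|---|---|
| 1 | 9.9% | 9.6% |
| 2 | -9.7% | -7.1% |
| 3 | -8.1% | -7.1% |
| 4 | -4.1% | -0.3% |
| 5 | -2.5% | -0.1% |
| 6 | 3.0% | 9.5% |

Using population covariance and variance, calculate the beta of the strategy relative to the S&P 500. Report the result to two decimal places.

0.93

r̄p = -1.9167%,  r̄m = 0.7500%
Cov = Σ(rp − r̄p)(rm − r̄m) / 6 = 43.3375
Var(rm) = Σ(rm − r̄m)² / 6 = 46.6592
β = Cov / Var = 43.3375 / 46.6592 = 0.9288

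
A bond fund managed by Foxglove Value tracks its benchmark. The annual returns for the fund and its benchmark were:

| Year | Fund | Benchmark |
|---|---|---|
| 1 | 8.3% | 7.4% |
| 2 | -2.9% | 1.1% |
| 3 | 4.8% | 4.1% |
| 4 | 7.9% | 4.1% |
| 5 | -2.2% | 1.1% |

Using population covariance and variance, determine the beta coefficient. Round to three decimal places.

r̄p = 3.1800%,  r̄m = 3.5600%
Cov = Σ(rp − r̄p)(rm − r̄m) / 5 = 10.2552
Var(rm) = Σ(rm − r̄m)² / 5 = 5.4864
β = Cov / Var = 10.2552 / 5.4864 = 1.8692

1.869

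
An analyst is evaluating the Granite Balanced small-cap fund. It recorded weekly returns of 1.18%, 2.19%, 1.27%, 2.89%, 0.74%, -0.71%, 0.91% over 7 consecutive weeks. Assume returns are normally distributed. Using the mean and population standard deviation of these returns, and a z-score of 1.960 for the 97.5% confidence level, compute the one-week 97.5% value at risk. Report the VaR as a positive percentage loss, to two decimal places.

0.86

Mean return μ = 8.470 / 7 = 1.2100%
Population σ = √[Σ(r − μ)² / 7] = √[7.7846 / 7] = √1.1121 = 1.0546%
VaR = −(μ − z·σ) = −(1.2100 − 1.960 × 1.0546) = −(-0.8570) = 0.8570%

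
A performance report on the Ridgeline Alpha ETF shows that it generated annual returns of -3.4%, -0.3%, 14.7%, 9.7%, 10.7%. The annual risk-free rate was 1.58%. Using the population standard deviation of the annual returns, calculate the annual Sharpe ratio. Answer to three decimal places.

0.680

r̄ = (-3.4 − 0.3 + 14.7 + 9.7 + 10.7) / 5 = 6.2800%
Population std dev = √[239.1280 / 5] = 6.9156%
Sharpe = (r̄ − rf) / σ = (6.2800 − 1.58) / 6.9156 = 4.7000 / 6.9156 = 0.6796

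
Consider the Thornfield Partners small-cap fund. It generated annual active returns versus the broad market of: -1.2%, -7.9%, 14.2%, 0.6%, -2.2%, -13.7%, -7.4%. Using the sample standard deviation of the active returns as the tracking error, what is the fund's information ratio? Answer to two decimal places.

-0.28

r̄ = (-1.2 − 7.9 + 14.2 + 0.6 − 2.2 − 13.7 − 7.4) / 7 = -17.60 / 7 = -2.5143%
Sample std dev = √[468.8886 / 6] = 8.8401%
IR = r̄ / tracking error = -2.5143 / 8.8401 = -0.2844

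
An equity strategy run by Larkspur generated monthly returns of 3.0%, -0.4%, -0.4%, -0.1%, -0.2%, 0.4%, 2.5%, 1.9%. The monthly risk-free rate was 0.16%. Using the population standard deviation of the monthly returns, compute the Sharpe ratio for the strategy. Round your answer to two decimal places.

Mean return r̄ = 6.70 / 8 = 0.8375%
Σ(r − r̄)² = (3 − 0.8375)² + (-0.4 − 0.8375)² + … = 13.7788
σ = √[13.7788 / 8] = 1.3124%
Sharpe = (r̄ − rf) / σ = (0.8375 − 0.16) / 1.3124 = 0.6775 / 1.3124 = 0.5162

0.52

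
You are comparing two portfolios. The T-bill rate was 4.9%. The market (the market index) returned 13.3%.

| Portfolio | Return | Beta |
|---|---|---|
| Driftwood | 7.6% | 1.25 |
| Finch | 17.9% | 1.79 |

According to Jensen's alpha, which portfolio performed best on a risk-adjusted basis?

Driftwood: α = 7.6% − [4.9% + 1.25 × (13.3% − 4.9%)] = -7.800
Finch: α = 17.9% − [4.9% + 1.79 × (13.3% − 4.9%)] = -2.036
Highest: Finch (-2.036).

Finch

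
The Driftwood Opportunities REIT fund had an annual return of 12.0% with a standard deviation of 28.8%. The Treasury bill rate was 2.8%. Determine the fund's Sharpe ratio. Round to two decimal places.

0.32

Sharpe = (Rp − Rf) / σp = (12.0% − 2.8%) / 28.8% = 9.20% / 28.8% = 0.3194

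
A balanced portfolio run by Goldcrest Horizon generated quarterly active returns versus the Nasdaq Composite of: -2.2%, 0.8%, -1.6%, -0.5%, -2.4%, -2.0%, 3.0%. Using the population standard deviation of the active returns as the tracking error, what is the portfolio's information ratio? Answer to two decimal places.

r̄ = (-2.2 + 0.8 − 1.6 − 0.5 − 2.4 − 2 + 3) / 7 = -0.7000%
Population σ = √[Σ(r − r̄)² / 7] = √[23.6200 / 7] = √3.3743 = 1.8369%
IR = r̄ / tracking error = -0.7000 / 1.8369 = -0.3811

-0.38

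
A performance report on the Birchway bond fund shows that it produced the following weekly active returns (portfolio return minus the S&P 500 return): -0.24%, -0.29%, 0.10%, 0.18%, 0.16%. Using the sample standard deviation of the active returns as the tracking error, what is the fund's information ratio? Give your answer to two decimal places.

-0.08

μ = (-0.24 − 0.29 + 0.1 + 0.18 + 0.16) / 5 = -0.090 / 5 = -0.0180%
Sample σ = √[Σ(r − μ)² / 4] = √[0.2081 / 4] = √0.0520 = 0.2280%
IR = μ / tracking error = -0.0180 / 0.2280 = -0.0789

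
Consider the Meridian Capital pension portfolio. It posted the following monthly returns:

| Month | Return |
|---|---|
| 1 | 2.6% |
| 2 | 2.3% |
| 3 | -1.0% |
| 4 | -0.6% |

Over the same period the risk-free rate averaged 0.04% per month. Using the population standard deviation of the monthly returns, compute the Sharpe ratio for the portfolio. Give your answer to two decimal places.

r̄ = (2.6 + 2.3 − 1 − 0.6) / 4 = 0.8250%
Σ(r − r̄)² = (2.6 − 0.8250)² + (2.3 − 0.8250)² + … = 10.6875
σ = √[10.6875 / 4] = 1.6346%
Sharpe = (r̄ − rf) / σ = (0.8250 − 0.04) / 1.6346 = 0.7850 / 1.6346 = 0.4802

0.48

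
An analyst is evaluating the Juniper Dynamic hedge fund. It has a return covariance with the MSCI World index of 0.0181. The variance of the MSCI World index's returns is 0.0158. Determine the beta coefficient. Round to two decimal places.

1.15

β = Cov(Rp, Rm) / Var(Rm) = 0.0181 / 0.0158 = 1.1456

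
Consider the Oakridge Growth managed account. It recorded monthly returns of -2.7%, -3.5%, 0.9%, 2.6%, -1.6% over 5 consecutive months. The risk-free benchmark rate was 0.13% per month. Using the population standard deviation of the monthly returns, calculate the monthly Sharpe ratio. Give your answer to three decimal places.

-0.434

Mean return μ = -4.30 / 5 = -0.8600%
Population σ = √[Σ(r − μ)² / 5] = √[25.9720 / 5] = √5.1944 = 2.2791%
Sharpe = (μ − rf) / σ = (-0.8600 − 0.13) / 2.2791 = -0.9900 / 2.2791 = -0.4344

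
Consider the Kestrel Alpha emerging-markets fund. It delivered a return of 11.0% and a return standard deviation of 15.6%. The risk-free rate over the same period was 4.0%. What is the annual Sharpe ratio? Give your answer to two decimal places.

Sharpe = (Rp − Rf) / σp = (11.0% − 4.0%) / 15.6% = 7.00% / 15.6% = 0.4487

0.45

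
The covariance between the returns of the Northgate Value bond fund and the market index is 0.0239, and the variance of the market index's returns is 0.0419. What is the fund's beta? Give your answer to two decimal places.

β = Cov(Rp, Rm) / Var(Rm) = 0.0239 / 0.0419 = 0.5704

0.57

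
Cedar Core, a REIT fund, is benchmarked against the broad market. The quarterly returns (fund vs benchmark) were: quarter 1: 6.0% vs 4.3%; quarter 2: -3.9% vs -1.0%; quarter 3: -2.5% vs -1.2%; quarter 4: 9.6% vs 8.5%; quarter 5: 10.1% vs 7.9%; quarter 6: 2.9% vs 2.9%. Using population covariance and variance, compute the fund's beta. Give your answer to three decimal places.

1.407

r̄p = 3.7000%,  r̄m = 3.5667%
Cov = Σ(rp − r̄p)(rm − r̄m) / 6 = 20.5533
Var(rm) = Σ(rm − r̄m)² / 6 = 14.6122
β = Cov / Var = 20.5533 / 14.6122 = 1.4066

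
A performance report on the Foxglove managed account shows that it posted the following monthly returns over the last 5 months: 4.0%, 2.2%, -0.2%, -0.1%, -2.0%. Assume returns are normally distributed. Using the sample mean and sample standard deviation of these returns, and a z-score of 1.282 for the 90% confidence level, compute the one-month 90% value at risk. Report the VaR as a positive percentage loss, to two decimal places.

μ = (4 + 2.2 − 0.2 − 0.1 − 2) / 5 = 0.7800%
Σ(r − μ)² = 21.8480; sample σ = √(21.8480/4) = 2.3371%
VaR = −(μ − z·σ) = −(0.7800 − 1.282 × 2.3371) = −(-2.2162) = 2.2162%

2.22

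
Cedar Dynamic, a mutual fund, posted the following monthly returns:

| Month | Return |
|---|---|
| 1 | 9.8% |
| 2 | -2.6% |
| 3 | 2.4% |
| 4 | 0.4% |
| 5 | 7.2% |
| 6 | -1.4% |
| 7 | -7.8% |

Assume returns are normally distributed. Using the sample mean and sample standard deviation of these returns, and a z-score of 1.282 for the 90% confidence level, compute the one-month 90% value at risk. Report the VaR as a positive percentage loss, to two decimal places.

6.52

μ = (9.8 − 2.6 + 2.4 + 0.4 + 7.2 − 1.4 − 7.8) / 7 = 1.1429%
Σ(r − μ)² = (9.8 − 1.1429)² + (-2.6 − 1.1429)² + … = 214.2171
sample σ = √(214.2171 / 6) = √35.7029 = 5.9752%
VaR = −(μ − z·σ) = −(1.1429 − 1.282 × 5.9752) = −(-6.5173) = 6.5173%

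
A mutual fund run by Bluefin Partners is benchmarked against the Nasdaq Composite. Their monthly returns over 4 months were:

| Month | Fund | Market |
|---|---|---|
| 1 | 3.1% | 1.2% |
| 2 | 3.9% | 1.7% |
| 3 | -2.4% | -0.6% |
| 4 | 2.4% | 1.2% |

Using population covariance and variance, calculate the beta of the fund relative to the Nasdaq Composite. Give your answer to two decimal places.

2.79

r̄p = 1.7500%,  r̄m = 0.8750%
Cov = Σ(rp − r̄p)(rm − r̄m) / 4 = 2.1363
Var(rm) = Σ(rm − r̄m)² / 4 = 0.7669
β = Cov / Var = 2.1363 / 0.7669 = 2.7856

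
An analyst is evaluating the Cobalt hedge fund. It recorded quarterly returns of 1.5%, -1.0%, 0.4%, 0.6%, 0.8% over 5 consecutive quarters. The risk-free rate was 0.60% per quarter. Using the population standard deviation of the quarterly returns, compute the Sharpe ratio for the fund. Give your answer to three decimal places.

r̄ = (1.5 − 1 + 0.4 + 0.6 + 0.8) / 5 = 0.4600%
Population σ = √[Σ(r − r̄)² / 5] = √[3.3520 / 5] = √0.6704 = 0.8188%
Sharpe = (r̄ − rf) / σ = (0.4600 − 0.6) / 0.8188 = -0.1400 / 0.8188 = -0.1710

-0.171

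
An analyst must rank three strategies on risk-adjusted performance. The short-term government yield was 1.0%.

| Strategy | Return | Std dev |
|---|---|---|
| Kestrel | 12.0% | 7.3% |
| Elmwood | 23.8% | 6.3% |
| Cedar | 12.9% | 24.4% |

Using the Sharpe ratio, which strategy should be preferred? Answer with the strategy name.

Kestrel: Sharpe ratio = (12.0% − 1.0%) / 7.3% = 1.507
Elmwood: Sharpe ratio = (23.8% − 1.0%) / 6.3% = 3.619
Cedar: Sharpe ratio = (12.9% − 1.0%) / 24.4% = 0.488
Highest: Elmwood (3.619).

Elmwood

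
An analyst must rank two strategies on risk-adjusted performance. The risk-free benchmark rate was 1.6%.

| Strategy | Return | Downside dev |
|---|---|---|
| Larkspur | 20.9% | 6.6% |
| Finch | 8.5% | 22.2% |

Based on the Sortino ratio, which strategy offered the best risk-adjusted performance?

Larkspur

Larkspur: Sortino ratio = (20.9% − 1.6%) / 6.6% = 2.924
Finch: Sortino ratio = (8.5% − 1.6%) / 22.2% = 0.311
Highest: Larkspur (2.924).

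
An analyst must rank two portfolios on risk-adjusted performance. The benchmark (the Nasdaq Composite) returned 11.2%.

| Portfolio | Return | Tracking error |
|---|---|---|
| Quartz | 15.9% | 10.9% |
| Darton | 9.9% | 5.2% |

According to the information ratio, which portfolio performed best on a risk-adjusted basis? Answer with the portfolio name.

Quartz

Quartz: IR = (15.9% − 11.2%) / 10.9% = 0.431
Darton: IR = (9.9% − 11.2%) / 5.2% = -0.250
Highest: Quartz (0.431).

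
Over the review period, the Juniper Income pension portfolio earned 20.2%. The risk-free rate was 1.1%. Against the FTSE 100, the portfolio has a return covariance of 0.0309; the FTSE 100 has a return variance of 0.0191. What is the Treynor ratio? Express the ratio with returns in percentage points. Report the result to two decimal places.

11.81

β = Cov / Var = 0.0309 / 0.0191 = 1.6178
Treynor = (Rp − Rf) / β = (20.2% − 1.1%) / 1.6178 = 19.10 / 1.6178 = 11.8062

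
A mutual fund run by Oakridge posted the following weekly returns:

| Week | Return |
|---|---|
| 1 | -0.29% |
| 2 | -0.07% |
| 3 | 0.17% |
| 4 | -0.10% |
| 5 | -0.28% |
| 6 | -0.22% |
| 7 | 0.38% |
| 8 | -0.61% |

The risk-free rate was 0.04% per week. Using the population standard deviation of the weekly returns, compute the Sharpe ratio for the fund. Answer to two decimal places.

-0.59

Mean return μ = -1.020 / 8 = -0.1275%
Population σ = √[Σ(r − μ)² / 8] = √[0.6412 / 8] = √0.0802 = 0.2832%
Sharpe = (μ − rf) / σ = (-0.1275 − 0.04) / 0.2832 = -0.1675 / 0.2832 = -0.5915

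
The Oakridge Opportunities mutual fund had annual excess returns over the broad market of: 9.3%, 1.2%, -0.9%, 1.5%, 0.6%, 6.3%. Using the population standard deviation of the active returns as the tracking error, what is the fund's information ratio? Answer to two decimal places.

Mean return μ = 18.00 / 6 = 3.0000%
Σ(r − μ)² = 77.0400; population σ = √(77.0400/6) = 3.5833%
IR = μ / tracking error = 3.0000 / 3.5833 = 0.8372

0.84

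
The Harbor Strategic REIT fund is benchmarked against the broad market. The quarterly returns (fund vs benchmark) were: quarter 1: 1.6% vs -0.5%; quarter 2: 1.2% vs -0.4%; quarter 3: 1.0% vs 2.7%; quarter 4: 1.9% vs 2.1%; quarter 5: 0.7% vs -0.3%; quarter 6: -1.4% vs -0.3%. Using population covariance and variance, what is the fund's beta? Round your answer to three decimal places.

0.274

r̄p = 0.8333%,  r̄m = 0.5500%
Cov = Σ(rp − r̄p)(rm − r̄m) / 6 = 0.4783
Var(rm) = Σ(rm − r̄m)² / 6 = 1.7458
β = Cov / Var = 0.4783 / 1.7458 = 0.2740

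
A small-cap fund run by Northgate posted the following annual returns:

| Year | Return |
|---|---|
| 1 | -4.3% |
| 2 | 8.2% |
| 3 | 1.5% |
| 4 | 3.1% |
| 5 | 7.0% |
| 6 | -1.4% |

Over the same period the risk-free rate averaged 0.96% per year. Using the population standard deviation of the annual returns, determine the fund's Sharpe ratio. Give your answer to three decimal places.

Mean return μ = 14.10 / 6 = 2.3500%
Σ(r − μ)² = (-4.3 − 2.3500)² + (8.2 − 2.3500)² + … = 115.4150
population σ = √(115.4150 / 6) = √19.2358 = 4.3859%
Sharpe = (μ − rf) / σ = (2.3500 − 0.96) / 4.3859 = 1.3900 / 4.3859 = 0.3169

0.317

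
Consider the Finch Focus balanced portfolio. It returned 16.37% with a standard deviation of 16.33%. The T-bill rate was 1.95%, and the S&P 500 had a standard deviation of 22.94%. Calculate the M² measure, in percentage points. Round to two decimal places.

Sharpe = (Rp − Rf) / σp = (16.37% − 1.95%) / 16.33% = 0.8830
M² = Rf + Sharpe × σm = 1.95% + 0.8830 × 22.94% = 22.2060%

22.21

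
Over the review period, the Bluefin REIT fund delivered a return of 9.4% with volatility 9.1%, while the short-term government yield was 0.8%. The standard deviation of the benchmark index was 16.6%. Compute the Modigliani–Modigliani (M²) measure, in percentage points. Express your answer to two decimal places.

16.49

Sharpe = (Rp − Rf) / σp = (9.4% − 0.8%) / 9.1% = 0.9451
M² = Rf + Sharpe × σm = 0.8% + 0.9451 × 16.6% = 16.4887%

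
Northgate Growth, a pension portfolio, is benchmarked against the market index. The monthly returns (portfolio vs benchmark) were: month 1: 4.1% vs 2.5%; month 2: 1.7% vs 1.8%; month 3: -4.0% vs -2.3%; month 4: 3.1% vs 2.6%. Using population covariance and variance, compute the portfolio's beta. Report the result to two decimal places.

r̄p = 1.2250%,  r̄m = 1.1500%
Cov = Σ(rp − r̄p)(rm − r̄m) / 4 = 6.2338
Var(rm) = Σ(rm − r̄m)² / 4 = 4.0625
β = Cov / Var = 6.2338 / 4.0625 = 1.5345

1.53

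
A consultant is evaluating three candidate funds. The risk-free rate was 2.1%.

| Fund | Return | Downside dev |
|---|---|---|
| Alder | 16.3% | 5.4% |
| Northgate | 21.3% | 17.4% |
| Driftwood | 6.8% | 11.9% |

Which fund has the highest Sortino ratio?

Alder

Alder: Sortino ratio = (16.3% − 2.1%) / 5.4% = 2.630
Northgate: Sortino ratio = (21.3% − 2.1%) / 17.4% = 1.103
Driftwood: Sortino ratio = (6.8% − 2.1%) / 11.9% = 0.395
Highest: Alder (2.630).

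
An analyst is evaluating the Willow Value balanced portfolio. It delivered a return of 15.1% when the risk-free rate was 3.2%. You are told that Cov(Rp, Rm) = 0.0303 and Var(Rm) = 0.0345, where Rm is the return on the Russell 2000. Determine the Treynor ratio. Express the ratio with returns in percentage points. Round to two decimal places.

13.55

β = Cov / Var = 0.0303 / 0.0345 = 0.8783
Treynor = (Rp − Rf) / β = (15.1% − 3.2%) / 0.8783 = 11.90 / 0.8783 = 13.5489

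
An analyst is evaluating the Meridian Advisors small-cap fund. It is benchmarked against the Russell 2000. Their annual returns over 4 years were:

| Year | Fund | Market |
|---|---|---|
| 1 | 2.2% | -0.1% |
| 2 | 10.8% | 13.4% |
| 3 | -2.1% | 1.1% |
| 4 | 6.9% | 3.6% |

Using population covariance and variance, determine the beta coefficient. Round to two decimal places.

0.77

r̄p = 4.4500%,  r̄m = 4.5000%
Cov = Σ(rp − r̄p)(rm − r̄m) / 4 = 21.7325
Var(rm) = Σ(rm − r̄m)² / 4 = 28.1850
β = Cov / Var = 21.7325 / 28.1850 = 0.7711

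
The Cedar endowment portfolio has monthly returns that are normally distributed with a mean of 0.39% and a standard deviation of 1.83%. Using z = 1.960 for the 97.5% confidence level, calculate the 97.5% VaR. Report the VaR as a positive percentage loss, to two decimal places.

3.20

VaR (as % loss) = −(μ − z·σ) = −(0.39% − 1.960 × 1.83%) = −(-3.1968%) = 3.1968%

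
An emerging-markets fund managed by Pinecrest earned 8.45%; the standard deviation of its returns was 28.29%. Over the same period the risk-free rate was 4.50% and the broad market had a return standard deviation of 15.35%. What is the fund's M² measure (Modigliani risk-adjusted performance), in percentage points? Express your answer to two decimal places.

6.64

Sharpe = (Rp − Rf) / σp = (8.45% − 4.50%) / 28.29% = 0.1396
M² = Rf + Sharpe × σm = 4.50% + 0.1396 × 15.35% = 6.6429%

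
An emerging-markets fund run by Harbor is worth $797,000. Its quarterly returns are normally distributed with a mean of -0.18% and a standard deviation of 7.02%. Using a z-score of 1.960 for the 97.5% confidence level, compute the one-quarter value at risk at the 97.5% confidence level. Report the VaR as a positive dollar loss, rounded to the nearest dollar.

Return at the 97.5% tail: μ − z·σ = -0.18% − 1.960 × 7.02% = -0.18 − 13.7592 = -13.9392%
VaR = −(-13.9392%) × $797,000 = 13.9392% × $797,000 = $111,095

$111,095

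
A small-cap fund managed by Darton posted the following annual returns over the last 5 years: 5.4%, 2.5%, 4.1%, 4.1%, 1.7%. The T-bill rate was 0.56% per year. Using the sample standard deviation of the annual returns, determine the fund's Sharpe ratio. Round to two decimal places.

r̄ = (5.4 + 2.5 + 4.1 + 4.1 + 1.7) / 5 = 17.80 / 5 = 3.5600%
Σ(r − r̄)² = (5.4 − 3.5600)² + (2.5 − 3.5600)² + (4.1 − 3.5600)² + … = 8.5520
sample σ = √(8.5520 / 4) = √2.1380 = 1.4622%
Sharpe = (r̄ − rf) / σ = (3.5600 − 0.56) / 1.4622 = 3.0000 / 1.4622 = 2.0517

2.05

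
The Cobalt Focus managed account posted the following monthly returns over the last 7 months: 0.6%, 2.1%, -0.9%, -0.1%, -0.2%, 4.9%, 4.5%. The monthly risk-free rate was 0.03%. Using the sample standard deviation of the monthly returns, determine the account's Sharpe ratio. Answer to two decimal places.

Mean return μ = 10.90 / 7 = 1.5571%
Sample σ = √[Σ(r − μ)² / 6] = √[32.9171 / 6] = √5.4862 = 2.3423%
Sharpe = (μ − rf) / σ = (1.5571 − 0.03) / 2.3423 = 1.5271 / 2.3423 = 0.6520

0.65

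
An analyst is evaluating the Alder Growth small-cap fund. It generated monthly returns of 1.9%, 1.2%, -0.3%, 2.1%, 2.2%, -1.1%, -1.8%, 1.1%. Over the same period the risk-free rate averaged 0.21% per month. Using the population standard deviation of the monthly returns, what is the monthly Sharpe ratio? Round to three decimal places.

0.315

r̄ = (1.9 + 1.2 − 0.3 + 2.1 + 2.2 − 1.1 − 1.8 + 1.1) / 8 = 5.30 / 8 = 0.6625%
Σ(r − r̄)² = (1.9 − 0.6625)² + (1.2 − 0.6625)² + … = 16.5388
population σ = √(16.5388 / 8) = √2.0674 = 1.4378%
Sharpe = (r̄ − rf) / σ = (0.6625 − 0.21) / 1.4378 = 0.4525 / 1.4378 = 0.3147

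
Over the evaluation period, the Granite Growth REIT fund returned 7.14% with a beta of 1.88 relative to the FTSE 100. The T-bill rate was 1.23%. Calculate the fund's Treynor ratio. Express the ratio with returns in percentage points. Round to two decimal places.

Treynor = (Rp − Rf) / β = (7.14% − 1.23%) / 1.88 = 5.91 / 1.88 = 3.1436

3.14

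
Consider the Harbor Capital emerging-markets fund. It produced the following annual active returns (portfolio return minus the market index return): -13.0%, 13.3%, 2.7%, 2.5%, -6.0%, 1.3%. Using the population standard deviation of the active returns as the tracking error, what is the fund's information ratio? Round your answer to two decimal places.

0.02

Mean return μ = 0.80 / 6 = 0.1333%
Population std dev = √[397.0133 / 6] = 8.1344%
IR = μ / tracking error = 0.1333 / 8.1344 = 0.0164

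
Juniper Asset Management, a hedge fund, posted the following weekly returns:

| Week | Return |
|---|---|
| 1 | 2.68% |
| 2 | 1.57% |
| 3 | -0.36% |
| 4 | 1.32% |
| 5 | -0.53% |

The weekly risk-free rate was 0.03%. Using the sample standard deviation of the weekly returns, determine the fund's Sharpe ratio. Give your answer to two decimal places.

μ = (2.68 + 1.57 − 0.36 + 1.32 − 0.53) / 5 = 4.680 / 5 = 0.9360%
Σ(r − μ)² = (2.68 − 0.9360)² + (1.57 − 0.9360)² + (-0.36 − 0.9360)² + … = 7.4197
σ = √[7.4197 / 4] = 1.3620%
Sharpe = (μ − rf) / σ = (0.9360 − 0.03) / 1.3620 = 0.9060 / 1.3620 = 0.6652

0.67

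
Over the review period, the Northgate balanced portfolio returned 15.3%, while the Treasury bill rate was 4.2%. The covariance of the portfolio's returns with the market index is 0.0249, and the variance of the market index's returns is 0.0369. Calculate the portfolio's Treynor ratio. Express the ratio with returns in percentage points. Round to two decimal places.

β = Cov / Var = 0.0249 / 0.0369 = 0.6748
Treynor = (Rp − Rf) / β = (15.3% − 4.2%) / 0.6748 = 11.10 / 0.6748 = 16.4493

16.45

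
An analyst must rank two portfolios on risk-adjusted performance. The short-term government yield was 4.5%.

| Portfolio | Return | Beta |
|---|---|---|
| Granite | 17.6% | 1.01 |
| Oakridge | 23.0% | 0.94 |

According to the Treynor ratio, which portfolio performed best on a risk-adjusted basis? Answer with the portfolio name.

Oakridge

Granite: Treynor = (17.6% − 4.5%) / 1.01 = 12.970
Oakridge: Treynor = (23.0% − 4.5%) / 0.94 = 19.681
Highest: Oakridge (19.681).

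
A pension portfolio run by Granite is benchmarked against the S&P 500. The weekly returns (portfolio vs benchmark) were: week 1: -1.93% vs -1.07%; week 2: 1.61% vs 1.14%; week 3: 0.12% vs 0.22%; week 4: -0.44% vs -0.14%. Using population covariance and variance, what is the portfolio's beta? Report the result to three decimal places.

r̄p = -0.1600%,  r̄m = 0.0375%
Cov = Σ(rp − r̄p)(rm − r̄m) / 4 = 1.0031
Var(rm) = Σ(rm − r̄m)² / 4 = 0.6267
β = Cov / Var = 1.0031 / 0.6267 = 1.6006

1.601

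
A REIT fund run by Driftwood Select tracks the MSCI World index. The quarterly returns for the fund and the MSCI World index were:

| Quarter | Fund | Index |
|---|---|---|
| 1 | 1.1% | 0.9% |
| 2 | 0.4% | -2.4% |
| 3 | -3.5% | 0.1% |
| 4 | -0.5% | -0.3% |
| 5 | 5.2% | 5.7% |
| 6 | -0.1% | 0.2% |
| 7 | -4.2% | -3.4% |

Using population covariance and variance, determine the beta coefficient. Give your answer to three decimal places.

r̄p = -0.2286%,  r̄m = 0.1143%
Cov = Σ(rp − r̄p)(rm − r̄m) / 7 = 6.2733
Var(rm) = Σ(rm − r̄m)² / 7 = 7.2384
β = Cov / Var = 6.2733 / 7.2384 = 0.8667

0.867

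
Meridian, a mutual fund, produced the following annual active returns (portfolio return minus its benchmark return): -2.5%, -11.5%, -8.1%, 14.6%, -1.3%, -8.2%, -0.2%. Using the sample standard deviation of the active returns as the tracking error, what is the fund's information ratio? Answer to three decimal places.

-0.286

μ = (-2.5 − 11.5 − 8.1 + 14.6 − 1.3 − 8.2 − 0.2) / 7 = -17.20 / 7 = -2.4571%
Σ(r − μ)² = (-2.5 − (-2.4571))² + (-11.5 − (-2.4571))² + (-8.1 − (-2.4571))² + … = 443.9771
sample σ = √(443.9771 / 6) = √73.9962 = 8.6021%
IR = μ / tracking error = -2.4571 / 8.6021 = -0.2856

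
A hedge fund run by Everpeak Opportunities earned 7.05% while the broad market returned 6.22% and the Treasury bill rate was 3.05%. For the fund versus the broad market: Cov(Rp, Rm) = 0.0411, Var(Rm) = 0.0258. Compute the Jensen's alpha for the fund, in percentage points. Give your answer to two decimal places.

-1.05

β = Cov / Var = 0.0411 / 0.0258 = 1.5930
E[R] = Rf + β(Rm − Rf) = 3.05% + 1.5930 × (6.22% − 3.05%) = 8.0998%
α = Rp − E[R] = 7.05% − 8.0998% = -1.0498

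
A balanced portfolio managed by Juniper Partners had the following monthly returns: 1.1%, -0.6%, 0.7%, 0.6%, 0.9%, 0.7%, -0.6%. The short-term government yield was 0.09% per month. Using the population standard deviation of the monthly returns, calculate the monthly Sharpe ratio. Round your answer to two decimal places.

0.48

Mean return r̄ = 2.80 / 7 = 0.4000%
Σ(r − r̄)² = 2.9600; population σ = √(2.9600/7) = 0.6503%
Sharpe = (r̄ − rf) / σ = (0.4000 − 0.09) / 0.6503 = 0.3100 / 0.6503 = 0.4767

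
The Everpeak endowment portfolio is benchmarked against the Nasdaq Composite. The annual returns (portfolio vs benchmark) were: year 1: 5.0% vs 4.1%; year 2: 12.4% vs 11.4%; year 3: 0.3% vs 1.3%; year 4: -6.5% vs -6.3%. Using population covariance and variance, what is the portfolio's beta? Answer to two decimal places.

1.08

r̄p = 2.8000%,  r̄m = 2.6250%
Cov = Σ(rp − r̄p)(rm − r̄m) / 4 = 43.4500
Var(rm) = Σ(rm − r̄m)² / 4 = 40.1469
β = Cov / Var = 43.4500 / 40.1469 = 1.0823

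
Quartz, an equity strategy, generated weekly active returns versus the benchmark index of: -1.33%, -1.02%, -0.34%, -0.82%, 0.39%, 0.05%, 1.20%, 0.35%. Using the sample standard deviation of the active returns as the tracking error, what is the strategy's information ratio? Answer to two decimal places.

r̄ = (-1.33 − 1.02 − 0.34 − 0.82 + 0.39 + 0.05 + 1.2 + 0.35) / 8 = -1.520 / 8 = -0.1900%
Σ(r − r̄)² = 5.0256; sample σ = √(5.0256/7) = 0.8473%
IR = r̄ / tracking error = -0.1900 / 0.8473 = -0.2242

-0.22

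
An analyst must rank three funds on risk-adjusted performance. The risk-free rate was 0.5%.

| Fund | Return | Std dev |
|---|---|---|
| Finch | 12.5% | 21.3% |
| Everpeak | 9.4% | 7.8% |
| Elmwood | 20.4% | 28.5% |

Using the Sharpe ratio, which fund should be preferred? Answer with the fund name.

Finch: Sharpe ratio = (12.5% − 0.5%) / 21.3% = 0.563
Everpeak: Sharpe ratio = (9.4% − 0.5%) / 7.8% = 1.141
Elmwood: Sharpe ratio = (20.4% − 0.5%) / 28.5% = 0.698
Highest: Everpeak (1.141).

Everpeak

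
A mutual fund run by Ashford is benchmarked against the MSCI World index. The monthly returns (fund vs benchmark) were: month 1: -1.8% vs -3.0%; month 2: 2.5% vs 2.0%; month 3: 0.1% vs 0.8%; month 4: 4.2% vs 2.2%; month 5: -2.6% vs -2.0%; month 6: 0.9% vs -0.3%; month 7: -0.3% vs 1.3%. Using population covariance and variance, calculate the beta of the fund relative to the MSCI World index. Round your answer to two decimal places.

0.99

r̄p = 0.4286%,  r̄m = 0.1429%
Cov = Σ(rp − r̄p)(rm − r̄m) / 7 = 3.4045
Var(rm) = Σ(rm − r̄m)² / 7 = 3.4453
β = Cov / Var = 3.4045 / 3.4453 = 0.9882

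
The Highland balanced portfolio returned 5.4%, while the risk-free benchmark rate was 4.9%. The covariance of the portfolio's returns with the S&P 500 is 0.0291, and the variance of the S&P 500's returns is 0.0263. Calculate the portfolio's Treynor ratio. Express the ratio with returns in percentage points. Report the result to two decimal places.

0.45

β = Cov / Var = 0.0291 / 0.0263 = 1.1065
Treynor = (Rp − Rf) / β = (5.4% − 4.9%) / 1.1065 = 0.50 / 1.1065 = 0.4519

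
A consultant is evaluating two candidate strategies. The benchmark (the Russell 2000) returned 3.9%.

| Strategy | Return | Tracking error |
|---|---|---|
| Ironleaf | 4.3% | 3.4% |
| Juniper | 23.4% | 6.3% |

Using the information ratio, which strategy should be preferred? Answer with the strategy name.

Juniper

Ironleaf: IR = (4.3% − 3.9%) / 3.4% = 0.118
Juniper: IR = (23.4% − 3.9%) / 6.3% = 3.095
Highest: Juniper (3.095).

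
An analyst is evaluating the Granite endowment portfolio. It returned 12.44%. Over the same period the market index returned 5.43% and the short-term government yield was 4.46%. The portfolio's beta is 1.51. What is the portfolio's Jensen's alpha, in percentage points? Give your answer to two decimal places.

CAPM expected return = Rf + β(Rm − Rf) = 4.46% + 1.51 × (5.43% − 4.46%) = 4.46 + 1.51 × 0.97 = 5.9247%
Jensen's α = Rp − E[R] = 12.44% − 5.9247% = 6.5153

6.52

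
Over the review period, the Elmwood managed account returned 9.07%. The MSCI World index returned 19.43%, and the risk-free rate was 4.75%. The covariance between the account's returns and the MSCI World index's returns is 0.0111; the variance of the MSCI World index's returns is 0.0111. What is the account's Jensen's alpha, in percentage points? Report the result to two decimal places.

-10.36

β = Cov / Var = 0.0111 / 0.0111 = 1.0000
E[R] = Rf + β(Rm − Rf) = 4.75% + 1.0000 × (19.43% − 4.75%) = 19.4300%
α = Rp − E[R] = 9.07% − 19.4300% = -10.3600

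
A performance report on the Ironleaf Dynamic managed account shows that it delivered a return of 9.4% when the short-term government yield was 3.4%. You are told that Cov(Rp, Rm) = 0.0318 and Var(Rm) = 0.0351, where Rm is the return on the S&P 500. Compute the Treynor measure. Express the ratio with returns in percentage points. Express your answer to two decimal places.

6.62

β = Cov / Var = 0.0318 / 0.0351 = 0.9060
Treynor = (Rp − Rf) / β = (9.4% − 3.4%) / 0.9060 = 6.00 / 0.9060 = 6.6225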